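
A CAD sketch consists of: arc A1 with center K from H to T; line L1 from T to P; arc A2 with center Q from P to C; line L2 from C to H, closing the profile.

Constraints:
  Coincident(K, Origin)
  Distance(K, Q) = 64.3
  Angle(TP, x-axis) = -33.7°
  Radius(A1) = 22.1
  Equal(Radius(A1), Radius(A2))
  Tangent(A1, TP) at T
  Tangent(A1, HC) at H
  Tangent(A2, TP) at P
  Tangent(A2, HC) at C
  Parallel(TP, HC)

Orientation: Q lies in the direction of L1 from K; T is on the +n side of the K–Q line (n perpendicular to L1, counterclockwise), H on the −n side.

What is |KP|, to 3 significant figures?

68.0

Tangency of A1 to both parallel lines with radius 22.1 puts T and H at K ± 22.1·n: T = (12.3, 18.4), H = (-12.3, -18.4). Equal radii place P and C the same way about Q: P = Q + 22.1·n = (65.8, -17.3), C = Q − 22.1·n = (41.2, -54.1). Then |KP| = |P − K| = 68.0.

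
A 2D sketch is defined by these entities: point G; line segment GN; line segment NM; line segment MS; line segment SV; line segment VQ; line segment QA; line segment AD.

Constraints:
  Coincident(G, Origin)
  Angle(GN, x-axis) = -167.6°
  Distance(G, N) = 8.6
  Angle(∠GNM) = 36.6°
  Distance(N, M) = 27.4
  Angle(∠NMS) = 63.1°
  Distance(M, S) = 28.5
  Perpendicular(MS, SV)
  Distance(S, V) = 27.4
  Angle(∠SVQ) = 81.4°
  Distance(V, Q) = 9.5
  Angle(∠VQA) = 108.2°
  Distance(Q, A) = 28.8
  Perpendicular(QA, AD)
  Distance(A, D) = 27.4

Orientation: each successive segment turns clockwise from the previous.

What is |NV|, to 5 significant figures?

16.374

G is at the origin; GN runs at -167.6° with length 8.6, so N = (-8.3994, -1.8467). ∠GNM = 36.6° gives NM at 49.000° from the x-axis; with |NM| = 27.4, M = (9.5766, 18.832). ∠NMS = 63.1° gives MS at -67.900° from the x-axis; with |MS| = 28.5, S = (20.299, -7.5737). MS is perpendicular to SV, so SV runs at -157.90°; with |SV| = 27.4, V = (-5.0879, -17.882). Then |NV| = |V − N| = 16.374.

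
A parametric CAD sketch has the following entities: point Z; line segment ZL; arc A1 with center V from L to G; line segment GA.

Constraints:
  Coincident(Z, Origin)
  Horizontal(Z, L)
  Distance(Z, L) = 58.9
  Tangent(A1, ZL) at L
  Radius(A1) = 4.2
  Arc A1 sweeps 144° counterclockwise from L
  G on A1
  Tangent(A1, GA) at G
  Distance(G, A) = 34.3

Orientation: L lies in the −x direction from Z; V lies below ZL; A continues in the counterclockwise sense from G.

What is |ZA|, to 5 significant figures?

43.598

Z is at the origin; Z and L share the same y with |ZL| = 58.9 and L on the −x side, so L = (-58.900, 0.0000). The tangent condition forces VL to be normal to ZL, so V = L + (0, -4.2) = (-58.900, -4.2000). On A1, L sits at bearing 90° from V; a 144° counterclockwise sweep puts G at bearing 234°, so G = V + 4.2·(cos 234°, sin 234°) = (-61.369, -7.5979). Tangency of A1 to GA means the radius VG is perpendicular to GA, so GA runs along (−sin 234°, cos 234°); with |GA| = 34.3, A = (-33.619, -27.759). Then |ZA| = |A − Z| = 43.598.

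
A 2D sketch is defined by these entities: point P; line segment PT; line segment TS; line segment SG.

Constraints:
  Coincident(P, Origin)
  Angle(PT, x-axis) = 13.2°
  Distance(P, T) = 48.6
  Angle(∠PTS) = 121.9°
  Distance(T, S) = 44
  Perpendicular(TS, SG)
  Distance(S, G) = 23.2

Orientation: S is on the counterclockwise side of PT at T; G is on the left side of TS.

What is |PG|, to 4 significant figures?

71.98

∠PTS = 121.9°, so TS runs at 13.2° + (180° − 121.9°) = 71.30° from the x-axis; with |TS| = 44.0, S = T + 44.0·(cos 71.30°, sin 71.30°) = (61.42, 52.78). TS ⟂ SG; with |SG| = 23.2 on the left of TS, G = S + 23.2·(-0.9472, 0.3206) = (39.45, 60.21). Then |PG| = |G − P| = 71.98.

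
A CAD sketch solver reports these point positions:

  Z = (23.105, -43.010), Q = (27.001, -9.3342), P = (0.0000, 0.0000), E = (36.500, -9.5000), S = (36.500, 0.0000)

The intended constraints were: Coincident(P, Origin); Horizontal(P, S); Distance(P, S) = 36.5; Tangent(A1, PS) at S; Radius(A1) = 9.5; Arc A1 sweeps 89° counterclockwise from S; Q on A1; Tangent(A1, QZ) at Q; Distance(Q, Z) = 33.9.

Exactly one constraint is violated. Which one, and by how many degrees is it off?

Tangent(A1, QZ) at Q — off by 5.60°.

P = (0.00, 0.00) ✓; P.y = 0.00, S.y = 0.00 ✓; |PS| = 36.50 ✓; ∠(ES, SP) = 90.00° ✓; |ES| = 9.500 ✓; bearing(E→Q) − bearing(E→S) = 89.00° ✓; |EQ| = 9.500 ✓; ∠(EQ, QZ) = 95.60° ✗; |QZ| = 33.90 ✓.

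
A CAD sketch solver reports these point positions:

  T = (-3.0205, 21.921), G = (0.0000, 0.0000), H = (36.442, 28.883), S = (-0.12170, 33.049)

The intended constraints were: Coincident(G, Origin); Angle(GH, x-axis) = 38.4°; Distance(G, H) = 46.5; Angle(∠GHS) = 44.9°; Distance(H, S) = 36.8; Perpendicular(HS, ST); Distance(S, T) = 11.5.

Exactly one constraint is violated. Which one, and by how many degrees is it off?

Perpendicular(HS, ST) — off by 8.10°.

G = (0.00, 0.00) ✓; GH at 38.40° ✓; |GH| = 46.50 ✓; ∠GHS = 44.90° ✓; |HS| = 36.80 ✓; ∠(HS, ST) = 81.90° ✗; |ST| = 11.50 ✓.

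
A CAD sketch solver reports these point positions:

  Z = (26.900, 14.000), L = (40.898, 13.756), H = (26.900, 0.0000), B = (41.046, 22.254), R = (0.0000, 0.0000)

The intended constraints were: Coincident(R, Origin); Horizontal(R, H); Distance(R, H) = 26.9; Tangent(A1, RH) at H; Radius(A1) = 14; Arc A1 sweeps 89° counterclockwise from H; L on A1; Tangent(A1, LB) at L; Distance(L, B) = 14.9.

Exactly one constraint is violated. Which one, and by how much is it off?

Distance(L, B) = 14.9 — off by 6.40.

R = (0.00, 0.00) ✓; R.y = 0.00, H.y = 0.00 ✓; |RH| = 26.90 ✓; ∠(ZH, HR) = 90.00° ✓; |ZH| = 14.00 ✓; bearing(Z→L) − bearing(Z→H) = 89.00° ✓; |ZL| = 14.00 ✓; ∠(ZL, LB) = 90.00° ✓; |LB| = 8.499 ✗.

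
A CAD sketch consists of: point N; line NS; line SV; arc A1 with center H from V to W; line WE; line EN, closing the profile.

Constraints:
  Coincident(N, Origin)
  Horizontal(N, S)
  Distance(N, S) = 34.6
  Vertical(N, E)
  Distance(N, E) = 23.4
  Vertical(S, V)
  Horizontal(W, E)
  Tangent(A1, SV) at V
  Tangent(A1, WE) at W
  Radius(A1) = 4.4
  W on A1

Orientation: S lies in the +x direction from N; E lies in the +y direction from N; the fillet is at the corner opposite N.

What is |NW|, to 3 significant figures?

38.2

N is at the origin; NS is horizontal with |NS| = 34.6 and S on the +x side, so S = (34.6, 0.00). N and E share the same x with |NE| = 23.4 and E on the +y side, so E = (0.00, 23.4). The virtual corner opposite N is at (34.6, 23.4). A1 meets SV tangentially, so HV is at right angles to SV and tangency of A1 to WE means the radius HW is perpendicular to WE, with radius 4.4, so the center H sits 4.4 in from both sides at H = (30.2, 19.0). That places the tangent points at V = (34.6, 19.0) on SV and W = (30.2, 23.4) on WE. Then |NW| = |W − N| = 38.2.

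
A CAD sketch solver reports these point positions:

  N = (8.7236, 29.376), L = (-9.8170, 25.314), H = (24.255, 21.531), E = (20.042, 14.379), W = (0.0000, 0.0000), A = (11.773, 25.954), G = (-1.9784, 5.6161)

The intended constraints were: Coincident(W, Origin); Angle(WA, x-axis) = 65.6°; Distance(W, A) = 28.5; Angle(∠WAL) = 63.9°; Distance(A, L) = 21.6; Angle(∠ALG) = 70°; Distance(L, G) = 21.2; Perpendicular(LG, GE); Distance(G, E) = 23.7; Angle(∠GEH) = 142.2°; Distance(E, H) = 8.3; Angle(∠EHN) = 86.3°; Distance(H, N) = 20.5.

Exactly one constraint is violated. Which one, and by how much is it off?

Distance(H, N) = 20.5 — off by 3.10.

W = (0.00, 0.00) ✓; WA at 65.60° ✓; |WA| = 28.50 ✓; ∠WAL = 63.90° ✓; |AL| = 21.60 ✓; ∠ALG = 70.00° ✓; |LG| = 21.20 ✓; ∠(LG, GE) = 90.00° ✓; |GE| = 23.70 ✓; ∠GEH = 142.2° ✓; |EH| = 8.301 ✓; ∠EHN = 86.30° ✓; |HN| = 17.40 ✗.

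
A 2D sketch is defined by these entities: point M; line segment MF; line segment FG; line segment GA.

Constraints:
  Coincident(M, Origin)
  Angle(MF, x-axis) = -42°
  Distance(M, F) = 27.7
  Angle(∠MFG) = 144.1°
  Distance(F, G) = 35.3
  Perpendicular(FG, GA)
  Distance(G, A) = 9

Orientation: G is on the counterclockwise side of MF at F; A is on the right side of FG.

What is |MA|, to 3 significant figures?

63.0

M is at the origin; MF runs at -42.0° with length 27.7, so F = 27.7·(cos -42.0°, sin -42.0°) = (20.6, -18.5). ∠MFG = 144.1°, so FG runs at -42.0° + (180° − 144.1°) = -6.10° from the x-axis; with |FG| = 35.3, G = F + 35.3·(cos -6.10°, sin -6.10°) = (55.7, -22.3). FG ⟂ GA; with |GA| = 9.0 on the right of FG, A = G + 9.0·(-0.106, -0.994) = (54.7, -31.2). Then |MA| = |A − M| = 63.0.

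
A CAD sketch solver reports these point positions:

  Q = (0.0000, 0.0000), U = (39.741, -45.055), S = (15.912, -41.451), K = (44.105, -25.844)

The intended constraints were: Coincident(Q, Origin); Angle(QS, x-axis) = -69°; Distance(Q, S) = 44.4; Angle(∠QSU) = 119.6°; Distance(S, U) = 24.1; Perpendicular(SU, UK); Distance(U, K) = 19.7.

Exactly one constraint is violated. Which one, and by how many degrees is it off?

Perpendicular(SU, UK) — off by 4.20°.

Q = (0.00, 0.00) ✓; QS at -69.00° ✓; |QS| = 44.40 ✓; ∠QSU = 119.6° ✓; |SU| = 24.10 ✓; ∠(SU, UK) = 85.80° ✗; |UK| = 19.70 ✓.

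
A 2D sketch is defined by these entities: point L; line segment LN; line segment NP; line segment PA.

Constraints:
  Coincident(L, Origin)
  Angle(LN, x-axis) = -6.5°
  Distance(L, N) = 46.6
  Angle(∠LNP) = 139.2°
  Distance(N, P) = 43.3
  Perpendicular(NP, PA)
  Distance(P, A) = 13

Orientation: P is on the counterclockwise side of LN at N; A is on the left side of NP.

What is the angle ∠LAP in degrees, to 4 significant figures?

102.5°

L is at the origin; LN runs at -6.5° with length 46.6, so N = 46.6·(cos -6.5°, sin -6.5°) = (46.30, -5.275). ∠LNP = 139.2°, so NP runs at -6.5° + (180° − 139.2°) = 34.30° from the x-axis; with |NP| = 43.3, P = N + 43.3·(cos 34.30°, sin 34.30°) = (82.07, 19.13). NP ⟂ PA; with |PA| = 13.0 on the left of NP, A = P + 13.0·(-0.5635, 0.8261) = (74.74, 29.86). Then cos ∠LAP = AL·AP / (|AL||AP|), giving 102.5°.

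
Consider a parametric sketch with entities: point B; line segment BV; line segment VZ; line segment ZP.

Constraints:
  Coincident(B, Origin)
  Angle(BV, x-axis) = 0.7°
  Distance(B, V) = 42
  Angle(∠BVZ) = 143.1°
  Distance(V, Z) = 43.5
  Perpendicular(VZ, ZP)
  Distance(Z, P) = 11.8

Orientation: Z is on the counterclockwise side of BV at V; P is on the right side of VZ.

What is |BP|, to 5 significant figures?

85.514

B is at the origin; BV runs at 0.7° with length 42.0, so V = 42.0·(cos 0.7°, sin 0.7°) = (41.997, 0.51311). ∠BVZ = 143.1°, so VZ runs at 0.7° + (180° − 143.1°) = 37.600° from the x-axis; with |VZ| = 43.5, Z = V + 43.5·(cos 37.600°, sin 37.600°) = (76.461, 27.054). The perpendicularity gives ZP at right angles to VZ; with |ZP| = 11.8 on the right of VZ, P = Z + 11.8·(0.61015, -0.79229) = (83.661, 17.705). Then |BP| = |P − B| = 85.514.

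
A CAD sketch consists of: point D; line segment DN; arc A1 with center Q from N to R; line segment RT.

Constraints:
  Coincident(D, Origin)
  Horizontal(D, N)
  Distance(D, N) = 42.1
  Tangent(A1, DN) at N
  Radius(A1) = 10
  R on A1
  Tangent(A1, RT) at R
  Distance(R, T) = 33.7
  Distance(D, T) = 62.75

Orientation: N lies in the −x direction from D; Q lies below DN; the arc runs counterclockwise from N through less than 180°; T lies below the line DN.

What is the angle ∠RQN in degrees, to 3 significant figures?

104°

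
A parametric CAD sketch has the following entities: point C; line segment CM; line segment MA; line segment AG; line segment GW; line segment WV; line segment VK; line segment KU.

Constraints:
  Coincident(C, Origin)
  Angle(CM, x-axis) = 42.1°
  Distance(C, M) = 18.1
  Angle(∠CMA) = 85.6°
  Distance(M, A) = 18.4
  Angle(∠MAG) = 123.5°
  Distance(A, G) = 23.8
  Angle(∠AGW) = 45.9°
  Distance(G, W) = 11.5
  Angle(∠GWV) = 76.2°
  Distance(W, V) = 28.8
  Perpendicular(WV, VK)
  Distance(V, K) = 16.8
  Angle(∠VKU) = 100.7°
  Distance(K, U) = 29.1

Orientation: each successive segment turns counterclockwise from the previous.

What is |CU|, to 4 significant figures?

40.10

The perpendicularity gives VK at right angles to WV, so VK runs at 160.9°; with |VK| = 16.8, K = (-19.90, 45.91). ∠VKU = 100.7° gives KU at -119.8° from the x-axis; with |KU| = 29.1, U = (-34.36, 20.66). Then |CU| = |U − C| = 40.10.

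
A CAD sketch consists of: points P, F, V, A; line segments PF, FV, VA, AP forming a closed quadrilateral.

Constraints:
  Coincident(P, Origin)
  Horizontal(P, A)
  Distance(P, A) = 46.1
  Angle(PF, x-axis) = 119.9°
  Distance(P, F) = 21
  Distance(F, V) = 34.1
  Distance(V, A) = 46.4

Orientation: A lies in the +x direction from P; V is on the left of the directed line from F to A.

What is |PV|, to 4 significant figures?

41.10

Checks: |FV| = 34.10 ✓; |VA| = 46.40 ✓.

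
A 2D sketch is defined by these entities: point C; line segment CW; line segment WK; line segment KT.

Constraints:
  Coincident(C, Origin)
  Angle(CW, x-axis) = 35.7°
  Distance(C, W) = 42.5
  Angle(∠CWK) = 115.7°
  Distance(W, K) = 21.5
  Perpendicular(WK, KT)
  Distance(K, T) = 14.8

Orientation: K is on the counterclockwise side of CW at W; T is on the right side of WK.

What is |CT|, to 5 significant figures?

66.435

∠CWK = 115.7°, so WK runs at 35.7° + (180° − 115.7°) = 100.00° from the x-axis; with |WK| = 21.5, K = W + 21.5·(cos 100.00°, sin 100.00°) = (30.780, 45.974). WK ⟂ KT; with |KT| = 14.8 on the right of WK, T = K + 14.8·(0.98481, 0.17365) = (45.355, 48.544). Then |CT| = |T − C| = 66.435.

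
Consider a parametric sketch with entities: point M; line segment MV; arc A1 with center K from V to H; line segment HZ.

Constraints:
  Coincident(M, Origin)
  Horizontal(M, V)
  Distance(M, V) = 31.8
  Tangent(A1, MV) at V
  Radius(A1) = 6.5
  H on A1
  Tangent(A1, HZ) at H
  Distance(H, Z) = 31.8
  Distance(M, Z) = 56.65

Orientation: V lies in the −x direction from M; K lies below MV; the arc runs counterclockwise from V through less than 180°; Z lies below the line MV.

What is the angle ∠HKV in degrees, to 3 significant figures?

81.6°

M is at the origin; MV is horizontal with |MV| = 31.8 and V on the −x side, so V = (-31.8, 0.00). Since A1 is tangent to MV there, KV ⟂ MV, so K = V + (0, -6.5) = (-31.8, -6.50). Since KH ⟂ HZ (tangency), |KZ| = √(6.5² + 31.8²) = 32.5 regardless of where H sits on A1. So Z lies on both circle(M, 56.65) and circle(K, 32.5); the below-MV intersection is Z = (-42.9, -37.0). H is the foot of the tangent from Z: H = (-38.2, -5.55).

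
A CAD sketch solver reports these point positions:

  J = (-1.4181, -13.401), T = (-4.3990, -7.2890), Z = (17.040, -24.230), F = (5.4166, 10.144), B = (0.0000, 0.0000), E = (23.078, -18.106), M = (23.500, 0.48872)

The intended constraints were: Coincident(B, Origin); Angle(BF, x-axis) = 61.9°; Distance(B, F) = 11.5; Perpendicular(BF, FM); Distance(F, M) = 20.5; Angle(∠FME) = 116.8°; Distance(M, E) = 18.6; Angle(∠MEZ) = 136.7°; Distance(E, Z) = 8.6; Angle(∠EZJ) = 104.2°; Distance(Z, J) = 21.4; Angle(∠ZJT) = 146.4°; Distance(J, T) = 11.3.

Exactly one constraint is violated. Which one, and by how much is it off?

Distance(J, T) = 11.3 — off by 4.50.

B = (0.00, 0.00) ✓; BF at 61.90° ✓; |BF| = 11.50 ✓; ∠(BF, FM) = 90.00° ✓; |FM| = 20.50 ✓; ∠FME = 116.8° ✓; |ME| = 18.60 ✓; ∠MEZ = 136.7° ✓; |EZ| = 8.600 ✓; ∠EZJ = 104.2° ✓; |ZJ| = 21.40 ✓; ∠ZJT = 146.4° ✓; |JT| = 6.800 ✗.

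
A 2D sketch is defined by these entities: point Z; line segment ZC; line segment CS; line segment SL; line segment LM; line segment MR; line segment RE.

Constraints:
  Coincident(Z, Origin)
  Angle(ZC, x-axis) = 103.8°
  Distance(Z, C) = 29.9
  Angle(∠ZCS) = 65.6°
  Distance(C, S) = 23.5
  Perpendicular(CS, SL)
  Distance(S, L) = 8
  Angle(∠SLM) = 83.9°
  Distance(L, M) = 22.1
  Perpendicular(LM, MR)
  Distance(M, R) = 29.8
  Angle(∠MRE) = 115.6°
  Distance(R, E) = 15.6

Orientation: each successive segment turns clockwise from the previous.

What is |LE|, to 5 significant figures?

37.413

Z is at the origin; ZC runs at 103.8° with length 29.9, so C = (-7.1322, 29.037). ∠ZCS = 65.6° gives CS at -10.600° from the x-axis; with |CS| = 23.5, S = (15.967, 24.714). CS ⟂ SL, so SL runs at -100.60°; with |SL| = 8.0, L = (14.495, 16.851). ∠SLM = 83.9° gives LM at 163.30° from the x-axis; with |LM| = 22.1, M = (-6.6727, 23.201). The perpendicularity gives MR at right angles to LM, so MR runs at 73.300°; with |MR| = 29.8, R = (1.8907, 51.744). ∠MRE = 115.6° gives RE at 8.9000° from the x-axis; with |RE| = 15.6, E = (17.303, 54.158). Then |LE| = |E − L| = 37.413.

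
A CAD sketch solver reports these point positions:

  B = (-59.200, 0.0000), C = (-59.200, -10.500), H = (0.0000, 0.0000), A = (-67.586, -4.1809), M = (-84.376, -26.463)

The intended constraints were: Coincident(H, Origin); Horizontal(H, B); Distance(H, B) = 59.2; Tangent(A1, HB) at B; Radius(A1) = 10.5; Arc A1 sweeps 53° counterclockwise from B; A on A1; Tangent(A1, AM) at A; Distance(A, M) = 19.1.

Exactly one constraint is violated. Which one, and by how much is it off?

Distance(A, M) = 19.1 — off by 8.80.

H = (0.00, 0.00) ✓; H.y = 0.00, B.y = 0.00 ✓; |HB| = 59.20 ✓; ∠(CB, BH) = 90.00° ✓; |CB| = 10.50 ✓; bearing(C→A) − bearing(C→B) = 53.00° ✓; |CA| = 10.50 ✓; ∠(CA, AM) = 90.00° ✓; |AM| = 27.90 ✗.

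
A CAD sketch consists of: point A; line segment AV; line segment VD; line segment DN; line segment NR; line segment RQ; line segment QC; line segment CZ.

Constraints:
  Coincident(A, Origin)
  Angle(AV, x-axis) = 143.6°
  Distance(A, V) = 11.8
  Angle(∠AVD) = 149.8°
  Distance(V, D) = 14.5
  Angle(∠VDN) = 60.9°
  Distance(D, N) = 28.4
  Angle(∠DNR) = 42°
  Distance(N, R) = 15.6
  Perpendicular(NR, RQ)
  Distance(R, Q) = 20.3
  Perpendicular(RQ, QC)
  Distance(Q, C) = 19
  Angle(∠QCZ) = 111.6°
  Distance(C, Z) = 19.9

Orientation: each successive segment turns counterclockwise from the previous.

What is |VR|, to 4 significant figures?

10.01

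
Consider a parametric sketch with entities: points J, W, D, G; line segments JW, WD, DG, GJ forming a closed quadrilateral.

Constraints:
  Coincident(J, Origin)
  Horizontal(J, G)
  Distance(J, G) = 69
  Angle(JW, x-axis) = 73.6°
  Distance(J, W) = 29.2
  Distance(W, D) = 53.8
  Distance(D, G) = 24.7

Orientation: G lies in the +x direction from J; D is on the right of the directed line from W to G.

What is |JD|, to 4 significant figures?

47.44

Checks: |JG| = 69.00 ✓; |JW| = 29.20 ✓; |WD| = 53.80 ✓; |DG| = 24.70 ✓.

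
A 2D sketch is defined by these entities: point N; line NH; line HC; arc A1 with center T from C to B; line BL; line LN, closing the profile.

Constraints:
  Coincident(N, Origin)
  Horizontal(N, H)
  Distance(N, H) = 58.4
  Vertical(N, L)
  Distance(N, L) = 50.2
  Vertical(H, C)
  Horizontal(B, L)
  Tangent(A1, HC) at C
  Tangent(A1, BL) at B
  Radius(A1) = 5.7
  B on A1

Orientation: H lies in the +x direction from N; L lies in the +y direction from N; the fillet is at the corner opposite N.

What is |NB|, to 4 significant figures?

72.78

N is at the origin; NH is horizontal with |NH| = 58.4 and H on the +x side, so H = (58.40, 0.000). N and L share the same x with |NL| = 50.2 and L on the +y side, so L = (0.000, 50.20). The virtual corner opposite N is at (58.40, 50.20). A1 meets HC tangentially, so TC is at right angles to HC and the tangent condition forces TB to be normal to BL, with radius 5.7, so the center T sits 5.7 in from both sides at T = (52.70, 44.50). That places the tangent points at C = (58.40, 44.50) on HC and B = (52.70, 50.20) on BL. Then |NB| = |B − N| = 72.78.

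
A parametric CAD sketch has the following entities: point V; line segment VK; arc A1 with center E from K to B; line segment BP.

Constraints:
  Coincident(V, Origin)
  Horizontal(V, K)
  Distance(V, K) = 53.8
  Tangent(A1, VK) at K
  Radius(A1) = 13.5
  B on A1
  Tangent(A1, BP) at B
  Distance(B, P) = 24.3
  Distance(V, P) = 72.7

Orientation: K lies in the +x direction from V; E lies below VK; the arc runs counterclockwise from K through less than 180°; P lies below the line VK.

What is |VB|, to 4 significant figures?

49.39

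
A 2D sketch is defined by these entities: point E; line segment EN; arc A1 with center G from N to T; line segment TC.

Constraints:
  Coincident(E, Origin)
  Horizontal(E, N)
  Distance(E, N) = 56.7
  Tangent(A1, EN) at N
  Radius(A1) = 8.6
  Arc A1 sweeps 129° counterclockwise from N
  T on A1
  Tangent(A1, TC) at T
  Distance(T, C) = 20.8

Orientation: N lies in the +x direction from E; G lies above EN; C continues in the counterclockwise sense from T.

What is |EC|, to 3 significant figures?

58.7

On A1, N sits at bearing -90° from G; a 129° counterclockwise sweep puts T at bearing 39°, so T = G + 8.6·(cos 39°, sin 39°) = (63.4, 14.0). A1 meets TC tangentially, so GT is at right angles to TC, so TC runs along (−sin 39°, cos 39°); with |TC| = 20.8, C = (50.3, 30.2). Then |EC| = |C − E| = 58.7.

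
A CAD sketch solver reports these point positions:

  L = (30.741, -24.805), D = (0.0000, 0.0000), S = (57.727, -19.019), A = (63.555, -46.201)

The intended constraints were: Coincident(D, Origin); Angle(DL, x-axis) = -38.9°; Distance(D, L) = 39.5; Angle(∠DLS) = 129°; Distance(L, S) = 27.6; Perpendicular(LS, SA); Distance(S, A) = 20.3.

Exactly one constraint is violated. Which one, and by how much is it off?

Distance(S, A) = 20.3 — off by 7.50.

D = (0.00, 0.00) ✓; DL at -38.90° ✓; |DL| = 39.50 ✓; ∠DLS = 129.0° ✓; |LS| = 27.60 ✓; ∠(LS, SA) = 90.00° ✓; |SA| = 27.80 ✗.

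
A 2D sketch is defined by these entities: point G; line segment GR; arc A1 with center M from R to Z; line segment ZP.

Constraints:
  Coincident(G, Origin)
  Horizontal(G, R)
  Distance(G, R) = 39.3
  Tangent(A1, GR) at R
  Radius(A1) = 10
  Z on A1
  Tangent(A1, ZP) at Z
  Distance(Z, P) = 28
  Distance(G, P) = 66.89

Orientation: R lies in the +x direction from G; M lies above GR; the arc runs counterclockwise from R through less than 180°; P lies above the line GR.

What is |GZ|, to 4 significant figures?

49.15

G is at the origin; G and R share the same y with |GR| = 39.3 and R on the +x side, so R = (39.30, 0.000). The tangent condition forces MR to be normal to GR, so M = R + (0, 10) = (39.30, 10.00). Since MZ ⟂ ZP (tangency), |MP| = √(10.0² + 28.0²) = 29.73 regardless of where Z sits on A1. So P lies on both circle(G, 66.89) and circle(M, 29.73); the above-GR intersection is P = (58.22, 32.94). Z is the foot of the tangent from P: Z = (48.70, 6.602).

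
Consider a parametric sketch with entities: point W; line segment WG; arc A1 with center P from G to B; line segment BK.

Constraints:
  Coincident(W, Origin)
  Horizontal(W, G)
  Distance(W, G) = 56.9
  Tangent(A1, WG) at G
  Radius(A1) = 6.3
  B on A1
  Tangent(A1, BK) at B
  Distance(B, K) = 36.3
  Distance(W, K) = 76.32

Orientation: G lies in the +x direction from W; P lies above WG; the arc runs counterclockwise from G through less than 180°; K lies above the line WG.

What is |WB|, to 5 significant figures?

63.511

Checks: |PB| = 6.300 ✓; ∠(PB, BK) = 90.00° ✓; |BK| = 36.30 ✓; |WK| = 76.32 ✓.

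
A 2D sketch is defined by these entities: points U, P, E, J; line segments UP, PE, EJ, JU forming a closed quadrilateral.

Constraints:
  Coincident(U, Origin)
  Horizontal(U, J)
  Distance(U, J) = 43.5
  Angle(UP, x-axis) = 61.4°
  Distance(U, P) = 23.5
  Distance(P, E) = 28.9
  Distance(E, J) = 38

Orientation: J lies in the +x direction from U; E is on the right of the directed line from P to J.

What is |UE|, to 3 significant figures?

10.1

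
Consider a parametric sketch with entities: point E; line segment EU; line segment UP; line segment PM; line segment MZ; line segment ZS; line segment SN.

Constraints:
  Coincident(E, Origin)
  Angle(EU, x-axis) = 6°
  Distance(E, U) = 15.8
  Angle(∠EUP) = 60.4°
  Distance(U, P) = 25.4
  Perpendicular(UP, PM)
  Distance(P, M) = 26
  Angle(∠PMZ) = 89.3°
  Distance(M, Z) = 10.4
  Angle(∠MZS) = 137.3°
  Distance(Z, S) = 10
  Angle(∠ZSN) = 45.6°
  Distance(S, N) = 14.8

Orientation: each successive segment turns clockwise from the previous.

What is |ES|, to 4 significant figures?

5.265

E is at the origin; EU runs at 6.0° with length 15.8, so U = (15.71, 1.652). ∠EUP = 60.4° gives UP at -113.6° from the x-axis; with |UP| = 25.4, P = (5.545, -21.62). UP ⟂ PM, so PM runs at 156.4°; with |PM| = 26.0, M = (-18.28, -11.21). ∠PMZ = 89.3° gives MZ at 65.70° from the x-axis; with |MZ| = 10.4, Z = (-14.00, -1.736). ∠MZS = 137.3° gives ZS at 23.00° from the x-axis; with |ZS| = 10.0, S = (-4.796, 2.171). Then |ES| = |S − E| = 5.265.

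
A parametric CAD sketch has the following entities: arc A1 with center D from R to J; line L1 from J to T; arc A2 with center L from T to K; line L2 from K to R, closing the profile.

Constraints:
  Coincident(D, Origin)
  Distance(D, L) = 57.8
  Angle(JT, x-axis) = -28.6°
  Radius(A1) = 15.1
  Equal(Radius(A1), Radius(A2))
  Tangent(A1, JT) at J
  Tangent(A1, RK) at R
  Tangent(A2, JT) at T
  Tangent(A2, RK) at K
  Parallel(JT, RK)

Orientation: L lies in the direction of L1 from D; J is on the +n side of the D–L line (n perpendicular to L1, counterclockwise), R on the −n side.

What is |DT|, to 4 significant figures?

59.74

The slot axis is L1's direction at -28.6°, so u = (cos -28.6°, sin -28.6°) = (0.8780, -0.4787) and n = (−sin -28.6°, cos -28.6°) = (0.4787, 0.8780). D is at the origin and L lies 57.8 along u from D, so L = 57.8·u = (50.75, -27.67). Tangency of A1 to both parallel lines with radius 15.1 puts J and R at D ± 15.1·n: J = (7.228, 13.26), R = (-7.228, -13.26). Equal radii place T and K the same way about L: T = L + 15.1·n = (57.98, -14.41), K = L − 15.1·n = (43.52, -40.93). Then |DT| = |T − D| = 59.74.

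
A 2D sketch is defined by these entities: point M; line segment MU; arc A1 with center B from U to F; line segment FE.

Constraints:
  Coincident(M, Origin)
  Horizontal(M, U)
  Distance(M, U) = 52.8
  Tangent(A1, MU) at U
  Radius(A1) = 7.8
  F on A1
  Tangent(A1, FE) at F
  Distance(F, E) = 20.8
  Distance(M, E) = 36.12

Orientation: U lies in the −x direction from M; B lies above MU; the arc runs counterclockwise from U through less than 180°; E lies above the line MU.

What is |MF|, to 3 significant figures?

47.5

M is at the origin; M and U share the same y with |MU| = 52.8 and U on the −x side, so U = (-52.8, 0.00). Since A1 is tangent to MU there, BU ⟂ MU, so B = U + (0, 7.8) = (-52.8, 7.80). Since BF ⟂ FE (tangency), |BE| = √(7.8² + 20.8²) = 22.2 regardless of where F sits on A1. So E lies on both circle(M, 36.12) and circle(B, 22.2); the above-MU intersection is E = (-32.3, 16.3). F is the foot of the tangent from E: F = (-47.5, 2.09).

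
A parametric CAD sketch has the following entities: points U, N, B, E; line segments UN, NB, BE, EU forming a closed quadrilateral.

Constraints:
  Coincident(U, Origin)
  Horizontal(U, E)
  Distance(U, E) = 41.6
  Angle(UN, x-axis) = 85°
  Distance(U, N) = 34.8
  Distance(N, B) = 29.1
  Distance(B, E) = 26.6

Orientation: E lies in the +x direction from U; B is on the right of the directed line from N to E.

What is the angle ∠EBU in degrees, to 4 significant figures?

132.2°

Checks: |NB| = 29.10 ✓; |BE| = 26.60 ✓.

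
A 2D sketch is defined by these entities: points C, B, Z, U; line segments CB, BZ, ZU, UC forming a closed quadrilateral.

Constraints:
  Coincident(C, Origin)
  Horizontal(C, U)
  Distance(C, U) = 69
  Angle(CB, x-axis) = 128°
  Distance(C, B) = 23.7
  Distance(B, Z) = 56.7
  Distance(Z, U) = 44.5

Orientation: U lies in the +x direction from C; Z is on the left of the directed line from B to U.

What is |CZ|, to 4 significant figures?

52.41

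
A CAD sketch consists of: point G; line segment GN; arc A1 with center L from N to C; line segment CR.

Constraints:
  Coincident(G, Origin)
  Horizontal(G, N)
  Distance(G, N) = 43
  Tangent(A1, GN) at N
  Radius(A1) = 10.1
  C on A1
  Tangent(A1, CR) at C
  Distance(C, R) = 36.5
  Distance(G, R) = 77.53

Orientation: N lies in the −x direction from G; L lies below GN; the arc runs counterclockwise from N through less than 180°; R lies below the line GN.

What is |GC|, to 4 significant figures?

52.66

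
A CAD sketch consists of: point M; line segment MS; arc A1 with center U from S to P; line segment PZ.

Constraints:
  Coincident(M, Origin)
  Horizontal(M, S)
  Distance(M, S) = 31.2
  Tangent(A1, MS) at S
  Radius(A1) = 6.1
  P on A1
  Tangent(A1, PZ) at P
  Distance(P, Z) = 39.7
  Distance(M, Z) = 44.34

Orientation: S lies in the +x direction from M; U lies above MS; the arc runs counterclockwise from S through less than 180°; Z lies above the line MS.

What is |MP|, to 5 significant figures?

37.458

M is at the origin; M and S share the same y with |MS| = 31.2 and S on the +x side, so S = (31.200, 0.0000). The tangent condition forces US to be normal to MS, so U = S + (0, 6.1) = (31.200, 6.1000). Since UP ⟂ PZ (tangency), |UZ| = √(6.1² + 39.7²) = 40.166 regardless of where P sits on A1. So Z lies on both circle(M, 44.34) and circle(U, 40.166); the above-MS intersection is Z = (13.598, 42.203). P is the foot of the tangent from Z: P = (36.213, 9.5749).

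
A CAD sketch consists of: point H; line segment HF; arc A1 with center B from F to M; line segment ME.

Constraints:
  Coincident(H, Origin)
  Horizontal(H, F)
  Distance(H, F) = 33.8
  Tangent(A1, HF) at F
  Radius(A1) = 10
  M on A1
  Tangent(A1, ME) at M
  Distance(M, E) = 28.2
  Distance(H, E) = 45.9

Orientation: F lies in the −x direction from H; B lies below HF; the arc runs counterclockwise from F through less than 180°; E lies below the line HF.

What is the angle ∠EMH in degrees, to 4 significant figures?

74.10°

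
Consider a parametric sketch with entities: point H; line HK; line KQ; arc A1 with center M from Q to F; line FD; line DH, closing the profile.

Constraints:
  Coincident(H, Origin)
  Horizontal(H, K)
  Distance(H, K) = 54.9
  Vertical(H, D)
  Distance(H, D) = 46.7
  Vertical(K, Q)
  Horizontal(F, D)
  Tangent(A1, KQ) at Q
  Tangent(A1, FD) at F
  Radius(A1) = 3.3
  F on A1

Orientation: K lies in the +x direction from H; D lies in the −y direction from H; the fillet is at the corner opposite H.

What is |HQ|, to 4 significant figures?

69.98

H is at the origin; HK is horizontal with |HK| = 54.9 and K on the +x side, so K = (54.90, 0.000). HD is vertical with |HD| = 46.7 and D on the −y side, so D = (0.000, -46.70). The virtual corner opposite H is at (54.90, -46.70). The tangent condition forces MQ to be normal to KQ and since A1 is tangent to FD there, MF ⟂ FD, with radius 3.3, so the center M sits 3.3 in from both sides at M = (51.60, -43.40). That places the tangent points at Q = (54.90, -43.40) on KQ and F = (51.60, -46.70) on FD. Then |HQ| = |Q − H| = 69.98.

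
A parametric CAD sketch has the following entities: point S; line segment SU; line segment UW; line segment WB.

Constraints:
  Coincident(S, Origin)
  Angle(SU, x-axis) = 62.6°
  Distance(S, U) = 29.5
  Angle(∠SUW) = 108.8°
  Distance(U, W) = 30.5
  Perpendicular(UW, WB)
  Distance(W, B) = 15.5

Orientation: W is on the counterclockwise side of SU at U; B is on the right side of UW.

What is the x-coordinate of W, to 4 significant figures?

-7.534

S is at the origin; SU runs at 62.6° with length 29.5, so U = 29.5·(cos 62.6°, sin 62.6°) = (13.58, 26.19). ∠SUW = 108.8°, so UW runs at 62.6° + (180° − 108.8°) = 133.8° from the x-axis; with |UW| = 30.5, W = U + 30.5·(cos 133.8°, sin 133.8°) = (-7.534, 48.20). So W.x = -7.534.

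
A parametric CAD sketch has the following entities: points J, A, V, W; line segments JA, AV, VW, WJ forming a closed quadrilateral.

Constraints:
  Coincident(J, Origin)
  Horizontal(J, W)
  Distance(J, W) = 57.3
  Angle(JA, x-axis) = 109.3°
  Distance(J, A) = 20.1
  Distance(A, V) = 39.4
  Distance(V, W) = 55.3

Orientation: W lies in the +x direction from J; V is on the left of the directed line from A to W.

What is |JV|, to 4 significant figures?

50.01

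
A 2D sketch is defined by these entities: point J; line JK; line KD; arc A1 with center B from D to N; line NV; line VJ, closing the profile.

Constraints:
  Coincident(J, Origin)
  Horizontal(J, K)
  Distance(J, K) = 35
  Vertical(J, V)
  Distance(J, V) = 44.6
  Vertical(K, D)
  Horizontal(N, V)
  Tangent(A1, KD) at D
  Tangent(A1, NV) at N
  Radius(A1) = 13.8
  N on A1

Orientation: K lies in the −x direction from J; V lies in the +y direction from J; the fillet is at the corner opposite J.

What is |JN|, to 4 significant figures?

49.38

The virtual corner opposite J is at (-35.00, 44.60). Since A1 is tangent to KD there, BD ⟂ KD and since A1 is tangent to NV there, BN ⟂ NV, with radius 13.8, so the center B sits 13.8 in from both sides at B = (-21.20, 30.80). That places the tangent points at D = (-35.00, 30.80) on KD and N = (-21.20, 44.60) on NV. Then |JN| = |N − J| = 49.38.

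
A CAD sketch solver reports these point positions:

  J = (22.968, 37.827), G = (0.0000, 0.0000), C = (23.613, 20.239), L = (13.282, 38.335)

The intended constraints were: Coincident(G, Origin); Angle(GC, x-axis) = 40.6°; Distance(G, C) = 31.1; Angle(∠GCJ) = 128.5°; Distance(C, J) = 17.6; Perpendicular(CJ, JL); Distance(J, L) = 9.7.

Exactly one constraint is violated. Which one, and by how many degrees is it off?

Perpendicular(CJ, JL) — off by 5.10°.

G = (0.00, 0.00) ✓; GC at 40.60° ✓; |GC| = 31.10 ✓; ∠GCJ = 128.5° ✓; |CJ| = 17.60 ✓; ∠(CJ, JL) = 84.90° ✗; |JL| = 9.699 ✓.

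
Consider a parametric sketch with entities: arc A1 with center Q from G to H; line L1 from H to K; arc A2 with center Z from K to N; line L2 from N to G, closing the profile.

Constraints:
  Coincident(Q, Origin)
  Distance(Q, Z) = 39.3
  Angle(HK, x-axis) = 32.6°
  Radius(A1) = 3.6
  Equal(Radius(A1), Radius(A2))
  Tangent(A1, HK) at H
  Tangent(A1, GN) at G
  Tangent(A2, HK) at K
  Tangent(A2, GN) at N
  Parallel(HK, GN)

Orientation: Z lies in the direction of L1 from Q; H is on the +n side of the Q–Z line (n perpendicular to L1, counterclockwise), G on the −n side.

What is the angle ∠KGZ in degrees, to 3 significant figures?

5.15°

The slot axis is L1's direction at 32.6°, so u = (cos 32.6°, sin 32.6°) = (0.842, 0.539) and n = (−sin 32.6°, cos 32.6°) = (-0.539, 0.842). Q is at the origin and Z lies 39.3 along u from Q, so Z = 39.3·u = (33.1, 21.2). Tangency of A1 to both parallel lines with radius 3.6 puts H and G at Q ± 3.6·n: H = (-1.94, 3.03), G = (1.94, -3.03). Equal radii place K and N the same way about Z: K = Z + 3.6·n = (31.2, 24.2), N = Z − 3.6·n = (35.0, 18.1). Then cos ∠KGZ = GK·GZ / (|GK||GZ|), giving 5.15°.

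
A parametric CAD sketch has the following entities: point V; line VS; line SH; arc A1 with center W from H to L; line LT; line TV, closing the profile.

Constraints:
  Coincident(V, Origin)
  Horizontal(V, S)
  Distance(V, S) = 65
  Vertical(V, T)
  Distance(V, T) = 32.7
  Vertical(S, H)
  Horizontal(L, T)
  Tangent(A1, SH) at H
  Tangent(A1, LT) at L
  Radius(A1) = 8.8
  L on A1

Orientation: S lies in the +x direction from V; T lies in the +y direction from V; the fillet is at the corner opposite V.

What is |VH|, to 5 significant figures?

69.255

V is at the origin; VS is horizontal with |VS| = 65.0 and S on the +x side, so S = (65.000, 0.0000). V and T share the same x with |VT| = 32.7 and T on the +y side, so T = (0.0000, 32.700). The virtual corner opposite V is at (65.000, 32.700). A1 meets SH tangentially, so WH is at right angles to SH and since A1 is tangent to LT there, WL ⟂ LT, with radius 8.8, so the center W sits 8.8 in from both sides at W = (56.200, 23.900). That places the tangent points at H = (65.000, 23.900) on SH and L = (56.200, 32.700) on LT. Then |VH| = |H − V| = 69.255.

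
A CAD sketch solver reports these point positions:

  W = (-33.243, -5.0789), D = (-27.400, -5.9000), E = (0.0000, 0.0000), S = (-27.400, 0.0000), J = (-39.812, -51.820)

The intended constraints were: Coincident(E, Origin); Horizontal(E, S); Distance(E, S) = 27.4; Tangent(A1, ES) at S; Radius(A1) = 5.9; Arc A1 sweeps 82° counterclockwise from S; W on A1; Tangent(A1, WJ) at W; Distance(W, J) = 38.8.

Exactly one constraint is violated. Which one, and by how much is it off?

Distance(W, J) = 38.8 — off by 8.40.

E = (0.00, 0.00) ✓; E.y = 0.00, S.y = 0.00 ✓; |ES| = 27.40 ✓; ∠(DS, SE) = 90.00° ✓; |DS| = 5.900 ✓; bearing(D→W) − bearing(D→S) = 82.00° ✓; |DW| = 5.900 ✓; ∠(DW, WJ) = 90.00° ✓; |WJ| = 47.20 ✗.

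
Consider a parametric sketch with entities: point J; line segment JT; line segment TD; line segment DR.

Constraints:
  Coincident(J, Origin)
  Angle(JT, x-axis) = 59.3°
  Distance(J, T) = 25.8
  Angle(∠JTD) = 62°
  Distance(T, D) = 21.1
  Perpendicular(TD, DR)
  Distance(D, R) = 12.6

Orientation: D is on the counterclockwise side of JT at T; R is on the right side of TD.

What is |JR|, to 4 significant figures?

36.50

J is at the origin; JT runs at 59.3° with length 25.8, so T = 25.8·(cos 59.3°, sin 59.3°) = (13.17, 22.18). ∠JTD = 62.0°, so TD runs at 59.3° + (180° − 62.0°) = 177.3° from the x-axis; with |TD| = 21.1, D = T + 21.1·(cos 177.3°, sin 177.3°) = (-7.905, 23.18). TD ⟂ DR; with |DR| = 12.6 on the right of TD, R = D + 12.6·(0.04711, 0.9989) = (-7.311, 35.76). Then |JR| = |R − J| = 36.50.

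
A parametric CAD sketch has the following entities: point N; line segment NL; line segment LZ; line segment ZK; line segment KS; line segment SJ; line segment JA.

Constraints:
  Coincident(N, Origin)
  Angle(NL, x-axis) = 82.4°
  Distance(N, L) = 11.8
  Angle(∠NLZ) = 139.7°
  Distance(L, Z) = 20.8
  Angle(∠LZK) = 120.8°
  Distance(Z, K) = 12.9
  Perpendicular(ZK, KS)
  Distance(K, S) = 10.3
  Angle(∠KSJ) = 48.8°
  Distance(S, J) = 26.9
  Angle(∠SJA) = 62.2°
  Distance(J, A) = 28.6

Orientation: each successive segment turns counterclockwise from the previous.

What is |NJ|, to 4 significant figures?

36.95

The perpendicularity gives KS at right angles to ZK, so KS runs at -88.10°; with |KS| = 10.3, S = (-22.23, 18.48). ∠KSJ = 48.8° gives SJ at 43.10° from the x-axis; with |SJ| = 26.9, J = (-2.586, 36.86). Then |NJ| = |J − N| = 36.95.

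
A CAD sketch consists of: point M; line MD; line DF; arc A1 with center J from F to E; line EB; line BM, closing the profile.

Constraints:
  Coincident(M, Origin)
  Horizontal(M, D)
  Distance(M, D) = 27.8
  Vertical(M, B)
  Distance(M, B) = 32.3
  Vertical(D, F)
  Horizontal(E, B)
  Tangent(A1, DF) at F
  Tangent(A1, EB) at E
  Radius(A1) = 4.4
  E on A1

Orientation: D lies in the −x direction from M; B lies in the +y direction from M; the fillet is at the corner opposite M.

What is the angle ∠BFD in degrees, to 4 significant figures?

98.99°

M is at the origin; MD is horizontal with |MD| = 27.8 and D on the −x side, so D = (-27.80, 0.000). MB is vertical with |MB| = 32.3 and B on the +y side, so B = (0.000, 32.30). The virtual corner opposite M is at (-27.80, 32.30). Tangency of A1 to DF means the radius JF is perpendicular to DF and A1 meets EB tangentially, so JE is at right angles to EB, with radius 4.4, so the center J sits 4.4 in from both sides at J = (-23.40, 27.90). That places the tangent points at F = (-27.80, 27.90) on DF and E = (-23.40, 32.30) on EB. Then cos ∠BFD = FB·FD / (|FB||FD|), giving 98.99°.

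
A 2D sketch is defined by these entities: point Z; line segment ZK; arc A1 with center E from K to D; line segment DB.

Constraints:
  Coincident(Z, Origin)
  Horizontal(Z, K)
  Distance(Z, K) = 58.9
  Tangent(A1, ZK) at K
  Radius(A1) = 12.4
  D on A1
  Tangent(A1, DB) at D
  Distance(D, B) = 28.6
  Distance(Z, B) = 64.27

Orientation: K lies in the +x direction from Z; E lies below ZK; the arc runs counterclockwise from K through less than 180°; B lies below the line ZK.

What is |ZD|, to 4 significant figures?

48.42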